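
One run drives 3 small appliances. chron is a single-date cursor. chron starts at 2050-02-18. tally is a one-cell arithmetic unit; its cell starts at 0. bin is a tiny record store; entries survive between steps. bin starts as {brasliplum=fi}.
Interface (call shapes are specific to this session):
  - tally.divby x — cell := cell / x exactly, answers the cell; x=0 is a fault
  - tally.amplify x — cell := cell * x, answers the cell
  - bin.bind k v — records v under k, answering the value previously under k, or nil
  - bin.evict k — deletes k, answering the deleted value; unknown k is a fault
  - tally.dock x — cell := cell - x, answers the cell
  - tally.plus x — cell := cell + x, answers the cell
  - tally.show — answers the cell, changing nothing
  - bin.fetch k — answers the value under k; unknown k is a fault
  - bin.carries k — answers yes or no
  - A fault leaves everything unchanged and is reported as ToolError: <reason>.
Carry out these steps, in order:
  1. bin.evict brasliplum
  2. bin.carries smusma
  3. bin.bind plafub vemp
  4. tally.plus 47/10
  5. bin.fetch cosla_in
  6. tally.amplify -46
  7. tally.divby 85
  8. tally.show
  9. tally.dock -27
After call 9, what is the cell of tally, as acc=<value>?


Answer: acc=10394/425

Derivation:
>> evict(k: brasliplum)
<< fi
>> carries(k: smusma)
<< no
>> bind(k: plafub, v: vemp)
<< nil
>> plus(x: 47/10)
<< 47/10
>> fetch(k: cosla_in)
<< ToolError: no such key cosla_in
>> amplify(x: -46)
<< -1081/5
>> divby(x: 85)
<< -1081/425
>> show()
<< -1081/425
>> dock(x: -27)
<< 10394/425


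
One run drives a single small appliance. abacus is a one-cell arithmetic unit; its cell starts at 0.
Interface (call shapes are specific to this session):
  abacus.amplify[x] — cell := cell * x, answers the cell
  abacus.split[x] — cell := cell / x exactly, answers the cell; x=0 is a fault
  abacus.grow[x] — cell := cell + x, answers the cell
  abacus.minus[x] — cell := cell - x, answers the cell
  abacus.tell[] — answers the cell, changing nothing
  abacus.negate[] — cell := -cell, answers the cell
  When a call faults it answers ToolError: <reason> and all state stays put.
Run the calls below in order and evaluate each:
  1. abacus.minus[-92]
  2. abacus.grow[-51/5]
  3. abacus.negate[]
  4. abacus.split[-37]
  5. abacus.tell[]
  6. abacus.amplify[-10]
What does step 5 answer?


Answer: 409/185

Derivation:
Using minus with -92, and see 92.
I try grow with -51/5, which returns 409/5.
Calling negate(), and see -409/5.
Invoking split with -37, giving 409/185.
I run tell, giving 409/185.
Next I call amplify with -10, and see -818/37.


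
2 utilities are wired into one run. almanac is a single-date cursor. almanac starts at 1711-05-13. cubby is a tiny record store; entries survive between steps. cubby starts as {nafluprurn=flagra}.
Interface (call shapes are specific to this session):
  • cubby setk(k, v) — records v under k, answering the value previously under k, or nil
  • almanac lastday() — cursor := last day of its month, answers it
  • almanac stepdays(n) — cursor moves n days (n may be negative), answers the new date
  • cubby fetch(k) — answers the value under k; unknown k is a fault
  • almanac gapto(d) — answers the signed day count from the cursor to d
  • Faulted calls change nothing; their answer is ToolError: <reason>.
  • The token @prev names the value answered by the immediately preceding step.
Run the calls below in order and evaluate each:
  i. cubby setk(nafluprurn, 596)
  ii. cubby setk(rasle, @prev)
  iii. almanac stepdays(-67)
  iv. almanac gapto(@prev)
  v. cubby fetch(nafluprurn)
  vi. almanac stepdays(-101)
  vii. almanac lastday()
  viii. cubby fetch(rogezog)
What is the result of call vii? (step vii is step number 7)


I call cubby setk(nafluprurn, 596), → flagra.
I use cubby setk(rasle, @prev), which returns nil.
Now I run almanac stepdays(-67), and observe 1711-03-07.
Now I run almanac gapto(@prev): 0.
Using cubby fetch(nafluprurn), and get 596.
I try almanac stepdays(-101), which returns 1710-11-26.
Then almanac lastday, yielding 1710-11-30.
Next I call cubby fetch(rogezog), and observe ToolError: no such key rogezog.

Answer: 1710-11-30


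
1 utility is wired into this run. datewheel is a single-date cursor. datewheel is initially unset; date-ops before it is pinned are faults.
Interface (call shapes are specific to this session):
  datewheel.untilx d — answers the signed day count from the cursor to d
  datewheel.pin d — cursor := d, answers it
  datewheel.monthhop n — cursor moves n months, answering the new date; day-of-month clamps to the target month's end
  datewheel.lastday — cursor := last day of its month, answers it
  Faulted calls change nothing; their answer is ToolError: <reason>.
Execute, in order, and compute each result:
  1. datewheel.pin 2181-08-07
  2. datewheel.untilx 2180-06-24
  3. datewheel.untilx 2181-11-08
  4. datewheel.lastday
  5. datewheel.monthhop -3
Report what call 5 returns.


Answer: 2181-05-31

Derivation:
[in] datewheel.pin d: 2181-08-07
:: 2181-08-07
[in] datewheel.untilx d: 2180-06-24
:: -409
[in] datewheel.untilx d: 2181-11-08
:: 93
[in] datewheel.lastday
:: 2181-08-31
[in] datewheel.monthhop n: -3
:: 2181-05-31


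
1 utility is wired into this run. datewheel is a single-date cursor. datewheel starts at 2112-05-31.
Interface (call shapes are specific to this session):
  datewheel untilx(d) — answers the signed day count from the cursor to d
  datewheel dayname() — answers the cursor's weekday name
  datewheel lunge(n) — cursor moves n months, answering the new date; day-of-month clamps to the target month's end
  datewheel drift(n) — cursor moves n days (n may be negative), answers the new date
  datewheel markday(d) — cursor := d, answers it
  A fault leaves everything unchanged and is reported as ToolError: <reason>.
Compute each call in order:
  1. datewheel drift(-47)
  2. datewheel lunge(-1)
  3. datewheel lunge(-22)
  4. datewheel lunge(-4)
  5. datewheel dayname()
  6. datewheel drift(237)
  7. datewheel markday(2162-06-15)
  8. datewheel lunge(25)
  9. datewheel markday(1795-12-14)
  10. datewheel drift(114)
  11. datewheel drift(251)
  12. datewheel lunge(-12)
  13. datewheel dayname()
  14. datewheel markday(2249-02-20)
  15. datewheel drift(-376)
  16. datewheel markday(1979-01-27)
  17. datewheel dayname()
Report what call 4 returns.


Answer: 2110-01-14

Derivation:
I call datewheel drift with n=-47, giving 2112-04-14.
I invoke datewheel lunge with n=-1, yielding 2112-03-14.
Then datewheel lunge with n=-22, giving 2110-05-14.
I invoke datewheel lunge with n=-4, and get 2110-01-14.
Invoking datewheel dayname: Tuesday.
I try datewheel drift with n=237, yielding 2110-09-08.
Invoking datewheel markday with d=2162-06-15, yielding 2162-06-15.
Using datewheel lunge with n=25, and get 2164-07-15.
Using datewheel markday with d=1795-12-14, yielding 1795-12-14.
I use datewheel drift with n=114: 1796-04-06.
Invoking datewheel drift with n=251, and get 1796-12-13.
Using datewheel lunge with n=-12, and see 1795-12-13.
Using datewheel dayname, which returns Sunday.
Then datewheel markday with d=2249-02-20, and get 2249-02-20.
I invoke datewheel drift with n=-376, yielding 2248-02-10.
Then datewheel markday with d=1979-01-27, and see 1979-01-27.
Using datewheel dayname, yielding Saturday.


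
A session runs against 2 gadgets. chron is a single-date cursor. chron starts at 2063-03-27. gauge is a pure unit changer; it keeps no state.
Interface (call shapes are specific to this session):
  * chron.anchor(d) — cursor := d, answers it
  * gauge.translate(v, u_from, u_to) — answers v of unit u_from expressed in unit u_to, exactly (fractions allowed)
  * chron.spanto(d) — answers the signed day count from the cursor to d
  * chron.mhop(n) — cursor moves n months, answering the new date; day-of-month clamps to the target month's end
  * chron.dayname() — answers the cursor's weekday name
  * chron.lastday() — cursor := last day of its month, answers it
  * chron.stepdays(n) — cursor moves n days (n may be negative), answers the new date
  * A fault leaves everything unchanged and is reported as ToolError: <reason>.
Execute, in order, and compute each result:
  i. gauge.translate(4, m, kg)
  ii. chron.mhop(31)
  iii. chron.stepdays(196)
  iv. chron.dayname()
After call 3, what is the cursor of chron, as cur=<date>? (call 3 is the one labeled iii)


Answer: cur=2066-05-11

Derivation:
→ gauge.translate(v: 4, u_from: m, u_to: kg)
← ToolError: incompatible units
→ chron.mhop(n: 31)
← 2065-10-27
→ chron.stepdays(n: 196)
← 2066-05-11
→ chron.dayname()
← Tuesday


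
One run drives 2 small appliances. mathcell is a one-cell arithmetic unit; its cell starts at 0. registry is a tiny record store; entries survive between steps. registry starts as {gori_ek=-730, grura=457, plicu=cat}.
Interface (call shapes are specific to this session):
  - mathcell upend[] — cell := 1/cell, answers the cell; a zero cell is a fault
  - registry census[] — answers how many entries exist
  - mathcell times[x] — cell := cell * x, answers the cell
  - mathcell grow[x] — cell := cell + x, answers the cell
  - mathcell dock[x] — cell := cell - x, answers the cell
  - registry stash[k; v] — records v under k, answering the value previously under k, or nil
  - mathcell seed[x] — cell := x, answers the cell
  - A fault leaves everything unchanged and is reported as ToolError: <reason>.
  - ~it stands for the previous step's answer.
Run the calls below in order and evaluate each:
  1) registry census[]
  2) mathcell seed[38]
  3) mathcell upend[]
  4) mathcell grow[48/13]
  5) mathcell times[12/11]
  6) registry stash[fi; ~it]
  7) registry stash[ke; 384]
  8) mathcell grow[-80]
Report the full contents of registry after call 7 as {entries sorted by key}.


> registry census
= 3
> mathcell seed x→38
= 38
> mathcell upend
= 1/38
> mathcell grow x→48/13
= 1837/494
> mathcell times x→12/11
= 1002/247
> registry stash k→fi v→~it
= nil
> registry stash k→ke v→384
= nil
> mathcell grow x→-80
= -18758/247

Answer: {fi=1002/247, gori_ek=-730, grura=457, ke=384, plicu=cat}


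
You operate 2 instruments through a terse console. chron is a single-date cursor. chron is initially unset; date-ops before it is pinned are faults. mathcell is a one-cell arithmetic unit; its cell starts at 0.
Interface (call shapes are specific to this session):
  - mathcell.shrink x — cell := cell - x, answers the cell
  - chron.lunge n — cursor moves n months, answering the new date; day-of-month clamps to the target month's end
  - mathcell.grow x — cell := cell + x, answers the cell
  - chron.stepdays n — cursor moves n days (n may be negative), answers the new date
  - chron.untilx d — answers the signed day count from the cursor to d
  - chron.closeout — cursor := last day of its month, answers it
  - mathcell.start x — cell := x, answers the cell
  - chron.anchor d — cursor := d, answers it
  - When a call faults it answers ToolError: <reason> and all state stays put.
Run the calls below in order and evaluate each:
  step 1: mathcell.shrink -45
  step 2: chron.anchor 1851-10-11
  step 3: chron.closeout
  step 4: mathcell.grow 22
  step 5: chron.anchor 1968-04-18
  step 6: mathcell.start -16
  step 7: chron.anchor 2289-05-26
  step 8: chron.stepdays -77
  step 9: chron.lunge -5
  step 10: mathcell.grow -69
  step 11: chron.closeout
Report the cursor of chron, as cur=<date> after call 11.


$ mathcell.shrink x→-45
= 45
$ chron.anchor d→1851-10-11
= 1851-10-11
$ chron.closeout
= 1851-10-31
$ mathcell.grow x→22
= 67
$ chron.anchor d→1968-04-18
= 1968-04-18
$ mathcell.start x→-16
= -16
$ chron.anchor d→2289-05-26
= 2289-05-26
$ chron.stepdays n→-77
= 2289-03-10
$ chron.lunge n→-5
= 2288-10-10
$ mathcell.grow x→-69
= -85
$ chron.closeout
= 2288-10-31

Answer: cur=2288-10-31


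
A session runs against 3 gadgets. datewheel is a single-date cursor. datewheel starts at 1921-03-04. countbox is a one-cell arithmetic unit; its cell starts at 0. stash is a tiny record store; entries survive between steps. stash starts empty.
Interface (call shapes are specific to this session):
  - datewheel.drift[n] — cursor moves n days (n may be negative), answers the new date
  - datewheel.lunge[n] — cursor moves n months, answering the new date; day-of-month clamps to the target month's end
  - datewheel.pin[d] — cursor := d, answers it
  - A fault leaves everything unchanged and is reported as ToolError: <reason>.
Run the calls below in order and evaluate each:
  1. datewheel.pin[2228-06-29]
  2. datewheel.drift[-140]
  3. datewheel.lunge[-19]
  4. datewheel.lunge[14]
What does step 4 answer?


> datewheel.pin d='2228-06-29'
[out] 2228-06-29
> datewheel.drift n='-140'
[out] 2228-02-10
> datewheel.lunge n='-19'
[out] 2226-07-10
> datewheel.lunge n='14'
[out] 2227-09-10

Answer: 2227-09-10


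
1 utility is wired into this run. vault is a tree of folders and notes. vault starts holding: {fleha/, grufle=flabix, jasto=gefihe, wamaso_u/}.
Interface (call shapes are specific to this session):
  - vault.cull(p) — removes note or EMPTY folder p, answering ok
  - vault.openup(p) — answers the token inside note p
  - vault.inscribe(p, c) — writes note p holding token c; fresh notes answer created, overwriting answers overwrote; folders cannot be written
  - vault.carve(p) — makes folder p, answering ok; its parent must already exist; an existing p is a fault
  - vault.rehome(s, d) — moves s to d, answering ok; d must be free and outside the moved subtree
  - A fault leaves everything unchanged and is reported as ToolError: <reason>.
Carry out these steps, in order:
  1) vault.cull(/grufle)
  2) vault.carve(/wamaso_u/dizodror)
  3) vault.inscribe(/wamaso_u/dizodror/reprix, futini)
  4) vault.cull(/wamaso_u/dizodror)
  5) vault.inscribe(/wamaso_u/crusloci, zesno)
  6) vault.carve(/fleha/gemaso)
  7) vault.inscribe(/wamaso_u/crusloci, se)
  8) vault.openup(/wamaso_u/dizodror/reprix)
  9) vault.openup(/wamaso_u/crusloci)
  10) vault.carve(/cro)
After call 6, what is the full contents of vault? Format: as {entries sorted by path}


-- 1. vault.cull(p='/grufle') => ok
-- 2. vault.carve(p='/wamaso_u/dizodror') => ok
-- 3. vault.inscribe(p='/wamaso_u/dizodror/reprix', c='futini') => created
-- 4. vault.cull(p='/wamaso_u/dizodror') => ToolError: not empty
-- 5. vault.inscribe(p='/wamaso_u/crusloci', c='zesno') => created
-- 6. vault.carve(p='/fleha/gemaso') => ok
-- 7. vault.inscribe(p='/wamaso_u/crusloci', c='se') => overwrote
-- 8. vault.openup(p='/wamaso_u/dizodror/reprix') => futini
-- 9. vault.openup(p='/wamaso_u/crusloci') => se
-- 10. vault.carve(p='/cro') => ok

Answer: {fleha/, fleha/gemaso/, jasto=gefihe, wamaso_u/, wamaso_u/crusloci=zesno, wamaso_u/dizodror/, wamaso_u/dizodror/reprix=futini}


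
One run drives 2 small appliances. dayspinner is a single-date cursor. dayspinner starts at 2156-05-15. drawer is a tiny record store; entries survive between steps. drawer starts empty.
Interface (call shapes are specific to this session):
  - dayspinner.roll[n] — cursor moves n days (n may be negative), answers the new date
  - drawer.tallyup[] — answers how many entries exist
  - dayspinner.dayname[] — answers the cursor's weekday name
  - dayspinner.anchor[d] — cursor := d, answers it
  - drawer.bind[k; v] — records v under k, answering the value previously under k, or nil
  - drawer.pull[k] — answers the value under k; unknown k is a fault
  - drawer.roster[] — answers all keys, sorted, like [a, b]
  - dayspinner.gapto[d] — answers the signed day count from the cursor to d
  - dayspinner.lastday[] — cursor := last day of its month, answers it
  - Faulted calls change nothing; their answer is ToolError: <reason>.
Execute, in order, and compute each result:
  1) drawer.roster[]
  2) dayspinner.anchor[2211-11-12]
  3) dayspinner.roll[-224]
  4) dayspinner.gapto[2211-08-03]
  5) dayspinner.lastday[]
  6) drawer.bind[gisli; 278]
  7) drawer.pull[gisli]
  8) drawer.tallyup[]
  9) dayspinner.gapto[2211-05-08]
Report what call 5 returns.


==> drawer.roster()
<== []
==> dayspinner.anchor(d→2211-11-12)
<== 2211-11-12
==> dayspinner.roll(n→-224)
<== 2211-04-02
==> dayspinner.gapto(d→2211-08-03)
<== 123
==> dayspinner.lastday()
<== 2211-04-30
==> drawer.bind(k→gisli, v→278)
<== nil
==> drawer.pull(k→gisli)
<== 278
==> drawer.tallyup()
<== 1
==> dayspinner.gapto(d→2211-05-08)
<== 8

Answer: 2211-04-30


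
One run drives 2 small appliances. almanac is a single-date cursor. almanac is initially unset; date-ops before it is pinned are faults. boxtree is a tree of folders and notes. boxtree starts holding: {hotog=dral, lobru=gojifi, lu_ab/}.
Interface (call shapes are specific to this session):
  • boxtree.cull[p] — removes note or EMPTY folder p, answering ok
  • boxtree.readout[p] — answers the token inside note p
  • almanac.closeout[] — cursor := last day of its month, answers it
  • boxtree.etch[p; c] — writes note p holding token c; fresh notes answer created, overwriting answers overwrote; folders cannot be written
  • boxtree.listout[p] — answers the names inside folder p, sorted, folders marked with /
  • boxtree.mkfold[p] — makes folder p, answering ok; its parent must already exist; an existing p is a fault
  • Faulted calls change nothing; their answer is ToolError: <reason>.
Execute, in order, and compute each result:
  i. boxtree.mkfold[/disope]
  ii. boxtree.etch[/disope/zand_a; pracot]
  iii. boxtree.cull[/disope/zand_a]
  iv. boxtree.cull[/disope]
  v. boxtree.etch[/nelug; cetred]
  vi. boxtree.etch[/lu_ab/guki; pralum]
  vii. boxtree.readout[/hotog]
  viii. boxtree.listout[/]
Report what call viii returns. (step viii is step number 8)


Answer: [hotog, lobru, lu_ab/, nelug]

Derivation:
CALL mkfold[p→/disope]
RET  ok
CALL etch[p→/disope/zand_a; c→pracot]
RET  created
CALL cull[p→/disope/zand_a]
RET  ok
CALL cull[p→/disope]
RET  ok
CALL etch[p→/nelug; c→cetred]
RET  created
CALL etch[p→/lu_ab/guki; c→pralum]
RET  created
CALL readout[p→/hotog]
RET  dral
CALL listout[p→/]
RET  [hotog, lobru, lu_ab/, nelug]


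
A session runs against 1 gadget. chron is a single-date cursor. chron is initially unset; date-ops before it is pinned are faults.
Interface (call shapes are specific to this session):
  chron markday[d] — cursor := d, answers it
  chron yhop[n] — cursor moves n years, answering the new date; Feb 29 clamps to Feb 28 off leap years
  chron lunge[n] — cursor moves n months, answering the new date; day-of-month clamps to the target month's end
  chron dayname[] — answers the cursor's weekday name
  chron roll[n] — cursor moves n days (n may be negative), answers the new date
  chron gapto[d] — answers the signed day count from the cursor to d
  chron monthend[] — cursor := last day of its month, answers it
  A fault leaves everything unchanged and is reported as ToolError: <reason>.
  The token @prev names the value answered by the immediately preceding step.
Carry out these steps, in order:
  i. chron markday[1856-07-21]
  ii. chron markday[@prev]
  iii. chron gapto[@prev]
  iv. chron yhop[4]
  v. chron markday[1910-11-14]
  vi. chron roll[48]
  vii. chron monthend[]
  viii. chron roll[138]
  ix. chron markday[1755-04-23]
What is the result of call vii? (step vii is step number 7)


I invoke chron markday passing d: 1856-07-21, — result: 1856-07-21.
I run chron markday passing d: @prev, and observe 1856-07-21.
Now I run chron gapto passing d: @prev: 0.
I use chron yhop passing n: 4, yielding 1860-07-21.
Calling chron markday passing d: 1910-11-14, → 1910-11-14.
I run chron roll passing n: 48, and observe 1911-01-01.
Now I run chron monthend(), — result: 1911-01-31.
Calling chron roll passing n: 138, and observe 1911-06-18.
I call chron markday passing d: 1755-04-23, giving 1755-04-23.

Answer: 1911-01-31


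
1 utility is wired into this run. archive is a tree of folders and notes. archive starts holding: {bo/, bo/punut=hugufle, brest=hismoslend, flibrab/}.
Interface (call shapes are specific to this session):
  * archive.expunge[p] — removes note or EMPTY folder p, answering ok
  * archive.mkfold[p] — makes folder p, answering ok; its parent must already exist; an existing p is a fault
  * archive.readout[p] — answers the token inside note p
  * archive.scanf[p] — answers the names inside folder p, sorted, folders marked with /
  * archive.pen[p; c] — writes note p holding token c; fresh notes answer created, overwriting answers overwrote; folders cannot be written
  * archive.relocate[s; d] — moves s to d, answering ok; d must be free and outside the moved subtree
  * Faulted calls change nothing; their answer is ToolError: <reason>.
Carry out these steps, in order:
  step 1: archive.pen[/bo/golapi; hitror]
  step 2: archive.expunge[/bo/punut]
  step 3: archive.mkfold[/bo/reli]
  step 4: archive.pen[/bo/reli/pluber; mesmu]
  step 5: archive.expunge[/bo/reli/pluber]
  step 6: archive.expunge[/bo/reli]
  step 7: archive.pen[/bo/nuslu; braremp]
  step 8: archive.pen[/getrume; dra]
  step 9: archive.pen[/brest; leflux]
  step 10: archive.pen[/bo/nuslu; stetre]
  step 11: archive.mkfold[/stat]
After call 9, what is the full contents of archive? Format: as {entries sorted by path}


[in] archive.pen p=/bo/golapi c=hitror
[out] created
[in] archive.expunge p=/bo/punut
[out] ok
[in] archive.mkfold p=/bo/reli
[out] ok
[in] archive.pen p=/bo/reli/pluber c=mesmu
[out] created
[in] archive.expunge p=/bo/reli/pluber
[out] ok
[in] archive.expunge p=/bo/reli
[out] ok
[in] archive.pen p=/bo/nuslu c=braremp
[out] created
[in] archive.pen p=/getrume c=dra
[out] created
[in] archive.pen p=/brest c=leflux
[out] overwrote
[in] archive.pen p=/bo/nuslu c=stetre
[out] overwrote
[in] archive.mkfold p=/stat
[out] ok

Answer: {bo/, bo/golapi=hitror, bo/nuslu=braremp, brest=leflux, flibrab/, getrume=dra}


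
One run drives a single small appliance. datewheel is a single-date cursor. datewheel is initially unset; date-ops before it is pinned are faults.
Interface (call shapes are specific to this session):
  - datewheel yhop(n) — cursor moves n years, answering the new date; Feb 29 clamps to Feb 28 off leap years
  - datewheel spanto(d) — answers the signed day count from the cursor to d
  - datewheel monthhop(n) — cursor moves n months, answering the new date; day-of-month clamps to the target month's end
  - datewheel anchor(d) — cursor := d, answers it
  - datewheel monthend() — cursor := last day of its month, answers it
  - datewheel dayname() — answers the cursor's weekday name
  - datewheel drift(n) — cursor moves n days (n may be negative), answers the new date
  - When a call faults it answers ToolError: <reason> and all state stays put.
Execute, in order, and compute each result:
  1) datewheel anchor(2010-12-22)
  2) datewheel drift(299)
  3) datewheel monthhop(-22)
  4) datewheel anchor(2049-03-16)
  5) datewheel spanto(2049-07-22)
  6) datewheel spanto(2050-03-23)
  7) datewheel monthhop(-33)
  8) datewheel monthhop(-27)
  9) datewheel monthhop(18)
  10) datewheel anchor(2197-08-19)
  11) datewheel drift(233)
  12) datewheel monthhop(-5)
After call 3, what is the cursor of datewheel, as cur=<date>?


Answer: cur=2009-12-17

Derivation:
==> datewheel anchor(d: 2010-12-22)
<== 2010-12-22
==> datewheel drift(n: 299)
<== 2011-10-17
==> datewheel monthhop(n: -22)
<== 2009-12-17
==> datewheel anchor(d: 2049-03-16)
<== 2049-03-16
==> datewheel spanto(d: 2049-07-22)
<== 128
==> datewheel spanto(d: 2050-03-23)
<== 372
==> datewheel monthhop(n: -33)
<== 2046-06-16
==> datewheel monthhop(n: -27)
<== 2044-03-16
==> datewheel monthhop(n: 18)
<== 2045-09-16
==> datewheel anchor(d: 2197-08-19)
<== 2197-08-19
==> datewheel drift(n: 233)
<== 2198-04-09
==> datewheel monthhop(n: -5)
<== 2197-11-09


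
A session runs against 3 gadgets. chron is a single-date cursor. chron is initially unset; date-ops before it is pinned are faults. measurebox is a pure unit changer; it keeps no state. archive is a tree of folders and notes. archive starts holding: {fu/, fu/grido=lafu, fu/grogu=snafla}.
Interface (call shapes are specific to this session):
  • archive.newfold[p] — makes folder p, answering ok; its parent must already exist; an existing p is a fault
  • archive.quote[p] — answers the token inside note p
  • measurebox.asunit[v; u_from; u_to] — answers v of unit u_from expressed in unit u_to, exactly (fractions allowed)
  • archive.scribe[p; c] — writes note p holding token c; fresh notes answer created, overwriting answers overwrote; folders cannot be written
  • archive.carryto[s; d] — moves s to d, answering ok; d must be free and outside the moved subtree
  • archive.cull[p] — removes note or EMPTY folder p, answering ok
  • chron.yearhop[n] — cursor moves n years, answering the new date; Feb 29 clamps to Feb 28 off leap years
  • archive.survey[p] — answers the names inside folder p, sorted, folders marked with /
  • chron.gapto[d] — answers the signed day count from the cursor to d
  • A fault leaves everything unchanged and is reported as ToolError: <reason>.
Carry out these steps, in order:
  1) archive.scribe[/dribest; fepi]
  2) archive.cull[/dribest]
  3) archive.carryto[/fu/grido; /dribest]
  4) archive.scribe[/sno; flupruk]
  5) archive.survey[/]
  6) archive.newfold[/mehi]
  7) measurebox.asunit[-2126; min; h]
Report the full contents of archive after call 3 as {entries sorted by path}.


Answer: {dribest=lafu, fu/, fu/grogu=snafla}

Derivation:
Then archive.scribe using p→/dribest, c→fepi, and see created.
Calling archive.cull using p→/dribest, → ok.
Using archive.carryto using s→/fu/grido, d→/dribest, yielding ok.
Calling archive.scribe using p→/sno, c→flupruk, and observe created.
I use archive.survey using p→/, — result: [dribest, fu/, sno].
I use archive.newfold using p→/mehi, — result: ok.
I call measurebox.asunit using v→-2126, u_from→min, u_to→h, yielding -1063/30.


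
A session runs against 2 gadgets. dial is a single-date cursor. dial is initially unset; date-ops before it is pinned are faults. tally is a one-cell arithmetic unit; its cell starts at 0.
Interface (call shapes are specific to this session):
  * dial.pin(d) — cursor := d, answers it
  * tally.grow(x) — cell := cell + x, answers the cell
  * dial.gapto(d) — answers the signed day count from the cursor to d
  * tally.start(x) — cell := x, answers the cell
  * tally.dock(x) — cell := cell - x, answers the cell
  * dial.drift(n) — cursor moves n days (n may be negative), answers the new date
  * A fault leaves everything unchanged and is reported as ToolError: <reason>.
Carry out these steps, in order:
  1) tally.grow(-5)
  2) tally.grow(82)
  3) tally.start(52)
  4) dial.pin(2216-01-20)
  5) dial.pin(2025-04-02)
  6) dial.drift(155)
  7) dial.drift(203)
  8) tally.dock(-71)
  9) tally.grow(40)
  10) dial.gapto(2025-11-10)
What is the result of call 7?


==> grow(x: -5)
<== -5
==> grow(x: 82)
<== 77
==> start(x: 52)
<== 52
==> pin(d: 2216-01-20)
<== 2216-01-20
==> pin(d: 2025-04-02)
<== 2025-04-02
==> drift(n: 155)
<== 2025-09-04
==> drift(n: 203)
<== 2026-03-26
==> dock(x: -71)
<== 123
==> grow(x: 40)
<== 163
==> gapto(d: 2025-11-10)
<== -136

Answer: 2026-03-26


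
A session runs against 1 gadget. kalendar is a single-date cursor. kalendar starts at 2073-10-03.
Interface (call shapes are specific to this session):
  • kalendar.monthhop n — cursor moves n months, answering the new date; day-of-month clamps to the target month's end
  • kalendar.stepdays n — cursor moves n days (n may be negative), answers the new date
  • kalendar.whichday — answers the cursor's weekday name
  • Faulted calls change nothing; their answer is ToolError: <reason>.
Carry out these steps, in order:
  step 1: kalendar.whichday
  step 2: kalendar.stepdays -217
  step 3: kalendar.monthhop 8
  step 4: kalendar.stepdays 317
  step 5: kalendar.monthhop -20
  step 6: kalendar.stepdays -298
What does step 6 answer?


// whichday() -> Tuesday
// stepdays(n=-217) -> 2073-02-28
// monthhop(n=8) -> 2073-10-28
// stepdays(n=317) -> 2074-09-10
// monthhop(n=-20) -> 2073-01-10
// stepdays(n=-298) -> 2072-03-18

Answer: 2072-03-18


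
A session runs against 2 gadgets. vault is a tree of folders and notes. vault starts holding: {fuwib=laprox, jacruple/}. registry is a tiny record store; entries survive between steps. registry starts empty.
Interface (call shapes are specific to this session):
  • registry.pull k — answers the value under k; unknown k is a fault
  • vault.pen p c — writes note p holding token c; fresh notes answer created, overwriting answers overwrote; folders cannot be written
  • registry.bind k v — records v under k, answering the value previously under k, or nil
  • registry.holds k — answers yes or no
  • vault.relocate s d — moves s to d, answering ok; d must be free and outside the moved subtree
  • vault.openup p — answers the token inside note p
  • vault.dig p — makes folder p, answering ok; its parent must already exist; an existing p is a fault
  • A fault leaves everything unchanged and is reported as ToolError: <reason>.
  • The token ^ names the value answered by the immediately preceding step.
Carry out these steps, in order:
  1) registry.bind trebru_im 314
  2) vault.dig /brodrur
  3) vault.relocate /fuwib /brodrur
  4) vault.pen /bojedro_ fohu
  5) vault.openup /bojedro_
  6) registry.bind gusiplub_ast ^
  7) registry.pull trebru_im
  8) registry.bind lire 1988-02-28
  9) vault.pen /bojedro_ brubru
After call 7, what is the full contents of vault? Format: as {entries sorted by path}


[in] registry.bind trebru_im 314
:: nil
[in] vault.dig /brodrur
:: ok
[in] vault.relocate /fuwib /brodrur
:: ToolError: exists
[in] vault.pen /bojedro_ fohu
:: created
[in] vault.openup /bojedro_
:: fohu
[in] registry.bind gusiplub_ast ^
:: nil
[in] registry.pull trebru_im
:: 314
[in] registry.bind lire 1988-02-28
:: nil
[in] vault.pen /bojedro_ brubru
:: overwrote

Answer: {bojedro_=fohu, brodrur/, fuwib=laprox, jacruple/}


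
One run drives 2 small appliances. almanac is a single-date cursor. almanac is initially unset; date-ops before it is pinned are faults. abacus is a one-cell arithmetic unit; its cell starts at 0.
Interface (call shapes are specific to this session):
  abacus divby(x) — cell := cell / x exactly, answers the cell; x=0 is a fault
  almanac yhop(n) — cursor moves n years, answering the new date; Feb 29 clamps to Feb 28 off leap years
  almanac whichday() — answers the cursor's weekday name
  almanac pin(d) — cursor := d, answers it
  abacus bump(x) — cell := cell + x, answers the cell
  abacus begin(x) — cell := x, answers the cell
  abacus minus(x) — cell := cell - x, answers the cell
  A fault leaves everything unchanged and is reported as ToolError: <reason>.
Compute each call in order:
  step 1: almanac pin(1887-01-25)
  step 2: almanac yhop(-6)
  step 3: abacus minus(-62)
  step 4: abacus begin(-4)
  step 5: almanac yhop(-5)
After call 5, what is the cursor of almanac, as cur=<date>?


>>> almanac pin d='1887-01-25'
:: 1887-01-25
>>> almanac yhop n='-6'
:: 1881-01-25
>>> abacus minus x='-62'
:: 62
>>> abacus begin x='-4'
:: -4
>>> almanac yhop n='-5'
:: 1876-01-25

Answer: cur=1876-01-25


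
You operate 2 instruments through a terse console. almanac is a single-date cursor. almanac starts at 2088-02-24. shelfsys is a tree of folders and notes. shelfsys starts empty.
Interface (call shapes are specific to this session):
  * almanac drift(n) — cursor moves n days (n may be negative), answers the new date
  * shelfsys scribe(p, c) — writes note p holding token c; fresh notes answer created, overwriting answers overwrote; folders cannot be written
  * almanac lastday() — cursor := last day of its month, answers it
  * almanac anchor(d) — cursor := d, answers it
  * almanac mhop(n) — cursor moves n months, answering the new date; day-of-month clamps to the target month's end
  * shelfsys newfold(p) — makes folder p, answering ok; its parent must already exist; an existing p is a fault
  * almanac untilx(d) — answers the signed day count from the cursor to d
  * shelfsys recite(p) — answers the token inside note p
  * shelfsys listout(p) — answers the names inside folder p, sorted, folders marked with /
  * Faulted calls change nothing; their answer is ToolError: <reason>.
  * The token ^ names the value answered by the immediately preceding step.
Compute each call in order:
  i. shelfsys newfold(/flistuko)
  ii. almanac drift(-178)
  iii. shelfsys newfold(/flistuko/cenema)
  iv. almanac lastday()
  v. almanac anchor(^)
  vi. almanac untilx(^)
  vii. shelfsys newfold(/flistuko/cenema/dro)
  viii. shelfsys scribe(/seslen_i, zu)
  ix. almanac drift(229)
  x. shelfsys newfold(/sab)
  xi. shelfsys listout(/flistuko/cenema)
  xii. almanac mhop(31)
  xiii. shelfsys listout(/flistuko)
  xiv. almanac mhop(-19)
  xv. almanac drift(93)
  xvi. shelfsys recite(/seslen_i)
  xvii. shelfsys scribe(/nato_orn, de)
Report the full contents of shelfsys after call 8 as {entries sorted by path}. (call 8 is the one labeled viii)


Do: shelfsys newfold[p=/flistuko]
See: ok
Do: almanac drift[n=-178]
See: 2087-08-30
Do: shelfsys newfold[p=/flistuko/cenema]
See: ok
Do: almanac lastday[]
See: 2087-08-31
Do: almanac anchor[d=^]
See: 2087-08-31
Do: almanac untilx[d=^]
See: 0
Do: shelfsys newfold[p=/flistuko/cenema/dro]
See: ok
Do: shelfsys scribe[p=/seslen_i; c=zu]
See: created
Do: almanac drift[n=229]
See: 2088-04-16
Do: shelfsys newfold[p=/sab]
See: ok
Do: shelfsys listout[p=/flistuko/cenema]
See: [dro/]
Do: almanac mhop[n=31]
See: 2090-11-16
Do: shelfsys listout[p=/flistuko]
See: [cenema/]
Do: almanac mhop[n=-19]
See: 2089-04-16
Do: almanac drift[n=93]
See: 2089-07-18
Do: shelfsys recite[p=/seslen_i]
See: zu
Do: shelfsys scribe[p=/nato_orn; c=de]
See: created

Answer: {flistuko/, flistuko/cenema/, flistuko/cenema/dro/, seslen_i=zu}


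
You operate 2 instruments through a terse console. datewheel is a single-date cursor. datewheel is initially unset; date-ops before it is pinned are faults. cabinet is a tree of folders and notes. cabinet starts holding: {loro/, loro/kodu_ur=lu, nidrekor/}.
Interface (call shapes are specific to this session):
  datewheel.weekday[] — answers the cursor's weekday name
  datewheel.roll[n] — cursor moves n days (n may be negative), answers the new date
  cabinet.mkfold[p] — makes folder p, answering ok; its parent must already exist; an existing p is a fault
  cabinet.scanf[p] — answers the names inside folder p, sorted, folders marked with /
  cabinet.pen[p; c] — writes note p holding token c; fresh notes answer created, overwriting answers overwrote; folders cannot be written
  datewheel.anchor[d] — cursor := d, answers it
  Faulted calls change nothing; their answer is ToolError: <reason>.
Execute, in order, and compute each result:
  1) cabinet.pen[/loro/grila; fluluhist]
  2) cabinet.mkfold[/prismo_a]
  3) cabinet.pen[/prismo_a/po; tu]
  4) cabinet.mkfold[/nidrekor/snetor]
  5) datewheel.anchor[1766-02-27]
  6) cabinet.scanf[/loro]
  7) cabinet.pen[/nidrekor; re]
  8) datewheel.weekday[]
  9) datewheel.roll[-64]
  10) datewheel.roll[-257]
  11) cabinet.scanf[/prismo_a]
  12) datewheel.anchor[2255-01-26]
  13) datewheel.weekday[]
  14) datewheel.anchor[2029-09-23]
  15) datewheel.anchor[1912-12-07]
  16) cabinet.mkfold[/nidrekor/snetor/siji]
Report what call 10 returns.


Invoking pen on p='/loro/grila', c='fluluhist', yielding created.
I try mkfold on p='/prismo_a', and observe ok.
Next I call pen on p='/prismo_a/po', c='tu', giving created.
Invoking mkfold on p='/nidrekor/snetor', giving ok.
I invoke anchor on d='1766-02-27', — result: 1766-02-27.
Then scanf on p='/loro', and get [grila, kodu_ur].
I invoke pen on p='/nidrekor', c='re', which returns ToolError: is a directory.
I invoke weekday(), and get Thursday.
Then roll on n='-64', which returns 1765-12-25.
Next I call roll on n='-257', yielding 1765-04-12.
I try scanf on p='/prismo_a', yielding [po].
I try anchor on d='2255-01-26', and get 2255-01-26.
Now I run weekday(), yielding Friday.
I run anchor on d='2029-09-23', and observe 2029-09-23.
I try anchor on d='1912-12-07', which returns 1912-12-07.
I invoke mkfold on p='/nidrekor/snetor/siji': ok.

Answer: 1765-04-12


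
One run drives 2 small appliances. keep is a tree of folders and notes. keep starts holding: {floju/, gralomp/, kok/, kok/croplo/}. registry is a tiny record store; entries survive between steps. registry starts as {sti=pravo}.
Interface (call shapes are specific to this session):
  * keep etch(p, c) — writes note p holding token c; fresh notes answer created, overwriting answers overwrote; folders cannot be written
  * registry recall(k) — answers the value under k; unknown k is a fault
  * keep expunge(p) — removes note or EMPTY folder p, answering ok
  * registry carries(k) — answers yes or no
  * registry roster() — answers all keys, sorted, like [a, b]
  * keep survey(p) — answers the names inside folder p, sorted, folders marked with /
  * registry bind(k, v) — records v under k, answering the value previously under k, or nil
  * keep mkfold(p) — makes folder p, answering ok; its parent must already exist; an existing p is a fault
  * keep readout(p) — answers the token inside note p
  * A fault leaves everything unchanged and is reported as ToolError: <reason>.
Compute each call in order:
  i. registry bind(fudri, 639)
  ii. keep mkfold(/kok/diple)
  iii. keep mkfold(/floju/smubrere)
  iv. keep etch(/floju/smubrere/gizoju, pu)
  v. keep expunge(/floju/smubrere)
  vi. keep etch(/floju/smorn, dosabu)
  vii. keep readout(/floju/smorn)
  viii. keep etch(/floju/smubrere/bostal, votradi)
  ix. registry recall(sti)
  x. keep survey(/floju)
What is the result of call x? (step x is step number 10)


·→ registry bind(k→fudri, v→639)
·← nil
·→ keep mkfold(p→/kok/diple)
·← ok
·→ keep mkfold(p→/floju/smubrere)
·← ok
·→ keep etch(p→/floju/smubrere/gizoju, c→pu)
·← created
·→ keep expunge(p→/floju/smubrere)
·← ToolError: not empty
·→ keep etch(p→/floju/smorn, c→dosabu)
·← created
·→ keep readout(p→/floju/smorn)
·← dosabu
·→ keep etch(p→/floju/smubrere/bostal, c→votradi)
·← created
·→ registry recall(k→sti)
·← pravo
·→ keep survey(p→/floju)
·← [smorn, smubrere/]

Answer: [smorn, smubrere/]


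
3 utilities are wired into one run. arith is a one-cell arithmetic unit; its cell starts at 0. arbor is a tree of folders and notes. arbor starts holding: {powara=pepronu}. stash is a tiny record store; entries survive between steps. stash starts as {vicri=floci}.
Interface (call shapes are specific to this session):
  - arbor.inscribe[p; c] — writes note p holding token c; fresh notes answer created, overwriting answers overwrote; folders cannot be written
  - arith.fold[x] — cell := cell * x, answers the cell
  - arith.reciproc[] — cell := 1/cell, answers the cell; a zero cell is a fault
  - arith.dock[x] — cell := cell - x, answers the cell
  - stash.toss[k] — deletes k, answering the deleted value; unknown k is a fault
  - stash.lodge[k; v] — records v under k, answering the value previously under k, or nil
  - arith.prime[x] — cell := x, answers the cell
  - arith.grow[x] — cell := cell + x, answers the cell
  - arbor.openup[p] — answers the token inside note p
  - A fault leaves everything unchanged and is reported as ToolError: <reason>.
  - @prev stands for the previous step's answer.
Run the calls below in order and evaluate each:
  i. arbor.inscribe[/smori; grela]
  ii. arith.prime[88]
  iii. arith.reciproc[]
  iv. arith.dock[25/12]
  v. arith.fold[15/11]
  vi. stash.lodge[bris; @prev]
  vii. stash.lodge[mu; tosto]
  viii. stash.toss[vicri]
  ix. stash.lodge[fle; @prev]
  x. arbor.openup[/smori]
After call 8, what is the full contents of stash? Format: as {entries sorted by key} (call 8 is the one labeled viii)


Answer: {bris=-2735/968, mu=tosto}

Derivation:
~$ arbor.inscribe p='/smori' c='grela'
[out] created
~$ arith.prime x='88'
[out] 88
~$ arith.reciproc
[out] 1/88
~$ arith.dock x='25/12'
[out] -547/264
~$ arith.fold x='15/11'
[out] -2735/968
~$ stash.lodge k='bris' v='@prev'
[out] nil
~$ stash.lodge k='mu' v='tosto'
[out] nil
~$ stash.toss k='vicri'
[out] floci
~$ stash.lodge k='fle' v='@prev'
[out] nil
~$ arbor.openup p='/smori'
[out] grela
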